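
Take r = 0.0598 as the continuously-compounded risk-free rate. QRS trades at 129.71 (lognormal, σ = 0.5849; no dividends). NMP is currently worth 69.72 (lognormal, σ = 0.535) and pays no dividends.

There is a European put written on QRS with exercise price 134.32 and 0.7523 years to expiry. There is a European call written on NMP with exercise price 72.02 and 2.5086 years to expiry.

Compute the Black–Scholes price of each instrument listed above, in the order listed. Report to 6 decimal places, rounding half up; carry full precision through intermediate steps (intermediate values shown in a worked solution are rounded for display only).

price(QRS put K=134.32) = 25.198606
price(NMP call K=72.02) = 25.674892

[QRS put K=134.32]
σ√T = 0.5849·√0.7523 = 0.507314
d₁ = (ln(S/K) + (r+σ²/2)T) / (σ√T) = (ln(129.71/134.32) + (0.0598+0.5849²/2)·0.7523) / 0.507314 = (-0.034924 + 0.173671) / 0.507314 = 0.273494
d₂ = d₁ − σ√T = 0.273494 − 0.507314 = -0.233820
e^{−rT} = 0.956009
N(−d₁) = 0.392237,  N(−d₂) = 0.592438
price = K·e^{−rT}·N(−d₂) − S·N(−d₁) = 76.075614 − 50.877008 = 25.198606
[NMP call K=72.02]
σ√T = 0.535·√2.5086 = 0.847363
d₁ = (ln(S/K) + (r+σ²/2)T) / (σ√T) = (ln(69.72/72.02) + (0.0598+0.535²/2)·2.5086) / 0.847363 = (-0.032457 + 0.509026) / 0.847363 = 0.562415
d₂ = d₁ − σ√T = 0.562415 − 0.847363 = -0.284948
e^{−rT} = 0.860696
N(d₁) = 0.713083,  N(d₂) = 0.387842
price = S·N(d₁) − K·e^{−rT}·N(d₂) = 49.716171 − 24.041279 = 25.674892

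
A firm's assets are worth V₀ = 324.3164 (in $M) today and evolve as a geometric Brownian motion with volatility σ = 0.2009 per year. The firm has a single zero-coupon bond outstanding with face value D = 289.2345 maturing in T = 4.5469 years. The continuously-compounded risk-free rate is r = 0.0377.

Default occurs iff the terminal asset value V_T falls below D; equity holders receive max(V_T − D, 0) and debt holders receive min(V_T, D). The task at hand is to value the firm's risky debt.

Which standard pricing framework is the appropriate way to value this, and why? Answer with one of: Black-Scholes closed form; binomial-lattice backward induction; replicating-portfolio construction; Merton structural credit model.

Key observation: the asked-for credit quantity lives on the firm's capital structure — asset value, asset volatility, debt face 289.2345 — which is the structural model's domain.

framework: Merton structural credit model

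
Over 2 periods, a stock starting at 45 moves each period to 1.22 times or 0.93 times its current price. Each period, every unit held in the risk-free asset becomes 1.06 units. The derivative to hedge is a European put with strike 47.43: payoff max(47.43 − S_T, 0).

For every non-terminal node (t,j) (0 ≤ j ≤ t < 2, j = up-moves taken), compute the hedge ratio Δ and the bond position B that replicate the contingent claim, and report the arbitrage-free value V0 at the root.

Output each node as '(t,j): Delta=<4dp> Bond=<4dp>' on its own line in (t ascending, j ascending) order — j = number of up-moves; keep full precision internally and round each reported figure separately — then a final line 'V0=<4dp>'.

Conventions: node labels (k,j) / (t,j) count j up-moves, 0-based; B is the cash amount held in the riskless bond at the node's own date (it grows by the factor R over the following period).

Risk-neutral probability p* = (R−d)/(u−d) = (1.06−0.93)/(1.22−0.93) = 0.4483.
Payoffs at expiry: V(2,0)=8.5095, V(2,1)=0.0000, V(2,2)=0.0000
Node (1,0) S=41.8500: V=(p*·0.0000+(1−p*)·8.5095)/1.06=4.4291; Δ=(0.0000−8.5095)/(51.0570−38.9205)=-0.7011; B=V−Δ·S=33.7723
Node (1,1) S=54.9000: V=(p*·0.0000+(1−p*)·0.0000)/1.06=0.0000; Δ=(0.0000−0.0000)/(66.9780−51.0570)=0.0000; B=V−Δ·S=0.0000
Node (0,0) S=45.0000: V=(p*·0.0000+(1−p*)·4.4291)/1.06=2.3053; Δ=(0.0000−4.4291)/(54.9000−41.8500)=-0.3394; B=V−Δ·S=17.5783
Check: Δ(0,0)·S0 + B(0,0) = 2.3053 = V0.

(0,0): Delta=-0.3394 Bond=17.5783
(1,0): Delta=-0.7011 Bond=33.7723
(1,1): Delta=0.0000 Bond=0.0000
V0=2.3053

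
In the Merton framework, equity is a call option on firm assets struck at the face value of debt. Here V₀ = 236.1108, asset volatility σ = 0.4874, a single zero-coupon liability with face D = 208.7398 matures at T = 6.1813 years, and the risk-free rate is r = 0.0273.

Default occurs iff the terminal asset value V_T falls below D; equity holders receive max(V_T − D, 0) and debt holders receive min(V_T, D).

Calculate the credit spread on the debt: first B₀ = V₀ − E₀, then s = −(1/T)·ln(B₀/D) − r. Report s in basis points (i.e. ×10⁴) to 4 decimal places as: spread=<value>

spread=764.4205

Work the structural quantities from V₀ = 236.1108 against face 208.7398:
d₁ = [ln(V₀/D) + (r + σ²/2)T] / (σ√T)
   = [ln(236.1108/208.7398) + (0.0273 + 0.5·0.4874²)·6.1813] / (0.4874·√6.1813)
   = [0.123213 + 0.902960] / 1.211785 = 0.846828
d₂ = d₁ − σ√T = 0.846828 − 1.211785 = -0.364957
N(d₁) = 0.801455,  N(d₂) = 0.357572,  e^(−rT) = 0.844720
E₀ = V₀·N(d₁) − D·e^(−rT)·N(d₂)
   = 236.1108·0.801455 − 208.7398·0.844720·0.357572 = 126.182560
B₀ = V₀ − E₀ = 236.1108 − 126.182560 = 109.928240
spread = −(1/T)·ln(B₀/D) − r = −(1/6.1813)·ln(109.928240/208.7398) − 0.0273 = 0.07644205
in basis points: 0.07644205 × 10⁴ = 764.4205 bp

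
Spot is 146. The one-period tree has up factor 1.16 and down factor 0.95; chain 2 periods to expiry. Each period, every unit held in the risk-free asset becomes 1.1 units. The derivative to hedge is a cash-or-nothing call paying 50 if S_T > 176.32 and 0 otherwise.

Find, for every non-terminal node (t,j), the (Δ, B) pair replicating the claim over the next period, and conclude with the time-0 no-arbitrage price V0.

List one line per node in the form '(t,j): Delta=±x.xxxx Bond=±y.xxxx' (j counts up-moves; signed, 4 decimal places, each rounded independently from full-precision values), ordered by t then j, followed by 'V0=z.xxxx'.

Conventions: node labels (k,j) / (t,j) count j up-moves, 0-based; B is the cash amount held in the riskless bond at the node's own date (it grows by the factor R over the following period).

(0,0): Delta=1.0590 Bond=-133.5245
(1,0): Delta=0.0000 Bond=0.0000
(1,1): Delta=1.4059 Bond=-205.6277
V0=21.0828

Under the risk-neutral measure, an up-move has probability p* = (R−d)/(u−d) = 0.7143 and values discount at R = 1.1.
At maturity the claim pays: V(2,0)=0.0000, V(2,1)=0.0000, V(2,2)=50.0000
Node (1,0) S=138.7000: V=(p*·0.0000+(1−p*)·0.0000)/1.1=0.0000; Δ=(0.0000−0.0000)/(160.8920−131.7650)=0.0000; B=V−Δ·S=0.0000
Node (1,1) S=169.3600: V=(p*·50.0000+(1−p*)·0.0000)/1.1=32.4675; Δ=(50.0000−0.0000)/(196.4576−160.8920)=1.4059; B=V−Δ·S=-205.6277
Node (0,0) S=146.0000: V=(p*·32.4675+(1−p*)·0.0000)/1.1=21.0828; Δ=(32.4675−0.0000)/(169.3600−138.7000)=1.0590; B=V−Δ·S=-133.5245
Sanity check at the root: Δ(0,0)·S0 + B(0,0) reproduces V0 = 21.0828.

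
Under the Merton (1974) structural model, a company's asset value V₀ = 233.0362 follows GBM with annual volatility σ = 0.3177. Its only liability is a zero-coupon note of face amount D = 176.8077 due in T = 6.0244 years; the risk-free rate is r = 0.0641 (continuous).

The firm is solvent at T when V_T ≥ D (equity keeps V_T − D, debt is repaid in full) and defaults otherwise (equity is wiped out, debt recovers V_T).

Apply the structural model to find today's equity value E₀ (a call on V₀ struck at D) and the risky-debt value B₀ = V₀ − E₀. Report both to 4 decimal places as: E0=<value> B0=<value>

Work the structural quantities from V₀ = 233.0362 against face 176.8077:
d₁ = [ln(V₀/D) + (r + σ²/2)T] / (σ√T)
   = [ln(233.0362/176.8077) + (0.0641 + 0.5·0.3177²)·6.0244] / (0.3177·√6.0244)
   = [0.276131 + 0.690195] / 0.779784 = 1.239224
d₂ = d₁ − σ√T = 1.239224 − 0.779784 = 0.459440
N(d₁) = 0.892369,  N(d₂) = 0.677041,  e^(−rT) = 0.679659
E₀ = V₀·N(d₁) − D·e^(−rT)·N(d₂)
   = 233.0362·0.892369 − 176.8077·0.679659·0.677041 = 126.594909
B₀ = V₀ − E₀ = 233.0362 − 126.594909 = 106.441291

E0=126.5949 B0=106.4413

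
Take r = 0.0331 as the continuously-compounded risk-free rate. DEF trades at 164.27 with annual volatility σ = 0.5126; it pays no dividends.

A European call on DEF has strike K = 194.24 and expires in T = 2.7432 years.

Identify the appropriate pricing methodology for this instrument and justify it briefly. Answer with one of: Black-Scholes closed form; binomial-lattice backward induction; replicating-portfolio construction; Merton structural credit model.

Key observation: the instrument is a plain European call (strike 194.24) on a lognormal asset; the exact continuous-time formula applies directly.

framework: Black-Scholes closed form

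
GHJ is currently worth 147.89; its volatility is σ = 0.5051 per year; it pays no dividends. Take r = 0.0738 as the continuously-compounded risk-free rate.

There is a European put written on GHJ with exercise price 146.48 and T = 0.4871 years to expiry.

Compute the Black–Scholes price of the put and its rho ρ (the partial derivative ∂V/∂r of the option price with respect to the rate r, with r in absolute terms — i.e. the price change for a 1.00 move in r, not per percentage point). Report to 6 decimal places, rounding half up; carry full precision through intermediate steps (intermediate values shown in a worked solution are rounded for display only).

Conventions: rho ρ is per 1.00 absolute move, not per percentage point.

price = 17.106648
ρ = -35.708735

σ√T = 0.5051·√0.4871 = 0.352522
d₁ = (ln(S/K) + (r+σ²/2)T) / (σ√T) = (ln(147.89/146.48) + (0.0738+0.5051²/2)·0.4871) / 0.352522 = (0.009580 + 0.098084) / 0.352522 = 0.305410
d₂ = d₁ − σ√T = 0.305410 − 0.352522 = -0.047112
e^{−rT} = 0.964690
N(−d₁) = 0.380027,  N(−d₂) = 0.518788
Put price V = K·e^{−rT}·N(−d₂) − S·N(−d₁) = 73.308838 − 56.202190 = 17.106648
ρ = −K·T·e^{−rT}·N(−d₂) = -35.708735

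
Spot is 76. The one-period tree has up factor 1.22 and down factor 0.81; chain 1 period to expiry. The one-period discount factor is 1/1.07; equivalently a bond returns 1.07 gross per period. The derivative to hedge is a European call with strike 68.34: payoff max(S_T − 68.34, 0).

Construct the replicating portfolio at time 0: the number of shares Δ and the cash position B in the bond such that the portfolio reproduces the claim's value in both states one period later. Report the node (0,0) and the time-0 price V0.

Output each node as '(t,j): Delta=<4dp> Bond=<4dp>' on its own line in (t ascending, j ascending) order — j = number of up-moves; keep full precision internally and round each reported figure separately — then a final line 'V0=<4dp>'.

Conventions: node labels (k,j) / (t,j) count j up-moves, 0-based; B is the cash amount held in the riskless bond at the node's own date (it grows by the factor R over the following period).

(0,0): Delta=0.7824 Bond=-45.0144
V0=14.4491

Arbitrage-free pricing uses the up-move probability p* = (R−d)/(u−d) = 0.6341, discounting each step at R = 1.07.
Expiry values: V(1,0)=0.0000, V(1,1)=24.3800
(0,0): S=76.0000. Δ = (V_up−V_dn)/(S_up−S_dn) = (24.3800−0.0000)/(92.7200−61.5600) = 0.7824. V = [p*·24.3800 + (1−p*)·0.0000]/1.07 = 14.4491. B = V − Δ·S = -45.0144.
Verification: the root portfolio costs Δ(0,0)·S0 + B(0,0) = 14.4491, matching V0.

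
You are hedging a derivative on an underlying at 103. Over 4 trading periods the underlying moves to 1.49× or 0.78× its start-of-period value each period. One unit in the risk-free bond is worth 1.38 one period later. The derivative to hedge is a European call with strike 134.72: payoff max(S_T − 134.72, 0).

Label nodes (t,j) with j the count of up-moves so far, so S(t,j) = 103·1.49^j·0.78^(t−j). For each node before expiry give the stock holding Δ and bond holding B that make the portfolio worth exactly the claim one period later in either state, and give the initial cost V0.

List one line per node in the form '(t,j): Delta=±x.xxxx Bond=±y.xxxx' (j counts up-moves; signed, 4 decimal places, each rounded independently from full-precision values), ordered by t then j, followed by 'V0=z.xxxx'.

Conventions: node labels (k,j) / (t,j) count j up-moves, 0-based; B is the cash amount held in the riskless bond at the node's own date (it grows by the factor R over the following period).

The replicating-portfolio and risk-neutral prices coincide; use p* = (1.38−0.78)/(1.49−0.78) = 0.8451 for the latter.
Payoffs at expiry: V(4,0)=0.0000, V(4,1)=0.0000, V(4,2)=4.4030, V(4,3)=131.0406, V(4,4)=372.9509
  t=3,j=0: stock 48.8789 → up 72.8295 (V=0.0000), down 38.1255 (V=0.0000). Price 0.0000; hedge Δ=0.0000, bond B=0.0000.
  t=3,j=1: stock 93.3711 → up 139.1230 (V=4.4030), down 72.8295 (V=0.0000). Price 2.6963; hedge Δ=0.0664, bond B=-3.5052.
  t=3,j=2: stock 178.3628 → up 265.7606 (V=131.0406), down 139.1230 (V=4.4030). Price 80.7396; hedge Δ=1.0000, bond B=-97.6232.
  t=3,j=3: stock 340.7187 → up 507.6709 (V=372.9509), down 265.7606 (V=131.0406). Price 243.0956; hedge Δ=1.0000, bond B=-97.6232.
  t=2,j=0: stock 62.6652 → up 93.3711 (V=2.6963), down 48.8789 (V=0.0000). Price 1.6511; hedge Δ=0.0606, bond B=-2.1464.
  t=2,j=1: stock 119.7066 → up 178.3628 (V=80.7396), down 93.3711 (V=2.6963). Price 49.7452; hedge Δ=0.9182, bond B=-60.1750.
  t=2,j=2: stock 228.6703 → up 340.7187 (V=243.0956), down 178.3628 (V=80.7396). Price 157.9289; hedge Δ=1.0000, bond B=-70.7414.
  t=1,j=0: stock 80.3400 → up 119.7066 (V=49.7452), down 62.6652 (V=1.6511). Price 30.6478; hedge Δ=0.8431, bond B=-37.0903.
  t=1,j=1: stock 153.4700 → up 228.6703 (V=157.9289), down 119.7066 (V=49.7452). Price 102.2957; hedge Δ=0.9928, bond B=-50.0756.
  t=0,j=0: stock 103.0000 → up 153.4700 (V=102.2957), down 80.3400 (V=30.6478). Price 66.0835; hedge Δ=0.9797, bond B=-34.8289.
As a check, the time-0 holding Δ(0,0)·S0 + B(0,0) comes to 66.0835 — exactly V0.

(0,0): Delta=0.9797 Bond=-34.8289
(1,0): Delta=0.8431 Bond=-37.0903
(1,1): Delta=0.9928 Bond=-50.0756
(2,0): Delta=0.0606 Bond=-2.1464
(2,1): Delta=0.9182 Bond=-60.1750
(2,2): Delta=1.0000 Bond=-70.7414
(3,0): Delta=0.0000 Bond=0.0000
(3,1): Delta=0.0664 Bond=-3.5052
(3,2): Delta=1.0000 Bond=-97.6232
(3,3): Delta=1.0000 Bond=-97.6232
V0=66.0835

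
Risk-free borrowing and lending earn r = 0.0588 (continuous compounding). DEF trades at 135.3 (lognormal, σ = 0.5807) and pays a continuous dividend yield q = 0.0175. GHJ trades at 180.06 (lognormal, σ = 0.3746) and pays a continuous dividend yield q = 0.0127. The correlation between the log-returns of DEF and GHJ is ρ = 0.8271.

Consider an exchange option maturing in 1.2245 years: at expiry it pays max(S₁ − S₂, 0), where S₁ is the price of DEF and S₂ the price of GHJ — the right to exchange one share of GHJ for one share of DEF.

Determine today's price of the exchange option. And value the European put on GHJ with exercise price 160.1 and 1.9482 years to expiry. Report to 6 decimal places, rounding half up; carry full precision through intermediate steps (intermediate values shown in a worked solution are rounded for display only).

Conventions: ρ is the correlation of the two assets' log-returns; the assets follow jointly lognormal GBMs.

exchange price = 7.314504
price(GHJ put K=160.1) = 18.871284

σ_eff = √(σ₁² + σ₂² − 2ρσ₁σ₂) = √(0.5807² + 0.3746² − 2·0.8271·0.5807·0.3746) = 0.343073
d₁ = (ln(S₁/S₂) + (q₂ − q₁ + σ_eff²/2)T) / (σ_eff√T) = (ln(135.3/180.06) + (0.0127 − 0.0175 + 0.058850)·1.2245) / 0.379635 = -0.578482
d₂ = d₁ − σ_eff√T = -0.578482 − 0.379635 = -0.958117
N(d₁) = 0.281469,  N(d₂) = 0.169002
V = S₁·e^{−q₁T}·N(d₁) − S₂·e^{−q₂T}·N(d₂) = 37.275426 − 29.960923 = 7.314504
[vanilla: GHJ put K=160.1]
σ√T = 0.3746·√1.9482 = 0.522859
d₁ = (ln(S/K) + (r−q+σ²/2)T) / (σ√T) = (ln(180.06/160.1) + (0.0588−0.0127+0.3746²/2)·1.9482) / 0.522859 = (0.117492 + 0.226503) / 0.522859 = 0.657910
d₂ = d₁ − σ√T = 0.657910 − 0.522859 = 0.135051
e^{−rT} = 0.891764
e^{−qT} = 0.975561
N(−d₁) = 0.255298,  N(−d₂) = 0.446286
price = K·e^{−rT}·N(−d₂) − S·e^{−qT}·N(−d₁) = 63.716809 − 44.845525 = 18.871284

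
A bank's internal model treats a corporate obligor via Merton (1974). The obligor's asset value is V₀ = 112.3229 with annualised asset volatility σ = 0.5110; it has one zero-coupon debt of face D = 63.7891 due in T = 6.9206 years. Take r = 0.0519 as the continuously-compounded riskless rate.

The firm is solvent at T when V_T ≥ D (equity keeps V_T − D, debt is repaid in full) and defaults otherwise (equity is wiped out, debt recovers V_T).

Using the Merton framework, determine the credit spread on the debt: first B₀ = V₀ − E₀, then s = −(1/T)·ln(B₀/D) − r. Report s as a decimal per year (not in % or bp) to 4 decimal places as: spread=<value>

Equity is a call on the firm's assets struck at D = 63.7891:
d₁ = [ln(V₀/D) + (r + σ²/2)T] / (σ√T)
   = [ln(112.3229/63.7891) + (0.0519 + 0.5·0.5110²)·6.9206] / (0.5110·√6.9206)
   = [0.565795 + 1.262736] / 1.344289 = 1.360222
d₂ = d₁ − σ√T = 1.360222 − 1.344289 = 0.015932
N(d₁) = 0.913120,  N(d₂) = 0.506356,  e^(−rT) = 0.698249
E₀ = V₀·N(d₁) − D·e^(−rT)·N(d₂)
   = 112.3229·0.913120 − 63.7891·0.698249·0.506356 = 80.010861
B₀ = V₀ − E₀ = 112.3229 − 80.010861 = 32.312039
spread = −(1/T)·ln(B₀/D) − r = −(1/6.9206)·ln(32.312039/63.7891) − 0.0519 = 0.04637796

spread=0.0464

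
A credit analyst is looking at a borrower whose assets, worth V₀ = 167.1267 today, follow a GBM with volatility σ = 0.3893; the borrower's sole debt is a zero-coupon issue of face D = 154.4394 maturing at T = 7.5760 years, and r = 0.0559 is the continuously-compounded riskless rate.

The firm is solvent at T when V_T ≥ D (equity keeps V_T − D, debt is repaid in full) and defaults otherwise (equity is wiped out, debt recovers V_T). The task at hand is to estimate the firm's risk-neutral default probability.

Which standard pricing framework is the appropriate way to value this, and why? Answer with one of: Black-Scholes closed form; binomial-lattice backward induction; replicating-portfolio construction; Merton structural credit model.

Key observation: the question is about default risk generated by asset-value dynamics against a debt face of 154.4394 — the structural framework prices exactly that.

framework: Merton structural credit model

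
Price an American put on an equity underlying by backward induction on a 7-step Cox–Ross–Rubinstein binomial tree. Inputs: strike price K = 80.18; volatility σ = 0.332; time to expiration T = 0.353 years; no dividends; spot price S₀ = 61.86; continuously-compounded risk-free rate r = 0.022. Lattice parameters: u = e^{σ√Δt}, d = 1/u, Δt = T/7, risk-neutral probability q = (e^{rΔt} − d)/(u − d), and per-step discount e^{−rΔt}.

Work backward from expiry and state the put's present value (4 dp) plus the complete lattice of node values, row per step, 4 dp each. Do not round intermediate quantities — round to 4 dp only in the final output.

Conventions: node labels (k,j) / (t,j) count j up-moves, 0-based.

Δt=0.05043, u=1.07740, d=0.92816, q=0.48881, disc=e^(-rΔt)=0.99889
k=7 terminal: V=max(K-S,0) → 43.4722 37.5696 30.7178 22.7642 13.5318 2.8147 0.0000 0.0000
k=6: j=0 S=39.5491 intr=40.6309 cont=40.5419 V=40.6309[EX]; j=1 S=45.9087 intr=34.2713 cont=34.1824 V=34.2713[EX]; j=2 S=53.2908 intr=26.8892 cont=26.8003 V=26.8892[EX]; j=3 S=61.8600 intr=18.3200 cont=18.2311 V=18.3200[EX]; j=4 S=71.8071 intr=8.3729 cont=8.2840 V=8.3729[EX]; j=5 S=83.3537 intr=0.0000 cont=1.4372 V=1.4372[hold]; j=6 S=96.7571 intr=0.0000 cont=0.0000 V=0.0000[hold]
k=5: j=0 S=42.6104 intr=37.5696 cont=37.4807 V=37.5696[EX]; j=1 S=49.4622 intr=30.7178 cont=30.6289 V=30.7178[EX]; j=2 S=57.4158 intr=22.7642 cont=22.6753 V=22.7642[EX]; j=3 S=66.6482 intr=13.5318 cont=13.4429 V=13.5318[EX]; j=4 S=77.3653 intr=2.8147 cont=4.9772 V=4.9772[hold]; j=5 S=89.8057 intr=0.0000 cont=0.7339 V=0.7339[hold]
k=4: j=0 S=45.9087 intr=34.2713 cont=34.1824 V=34.2713[EX]; j=1 S=53.2908 intr=26.8892 cont=26.8003 V=26.8892[EX]; j=2 S=61.8600 intr=18.3200 cont=18.2311 V=18.3200[EX]; j=3 S=71.8071 intr=8.3729 cont=9.3398 V=9.3398[hold]; j=4 S=83.3537 intr=0.0000 cont=2.8998 V=2.8998[hold]
k=3: j=0 S=49.4622 intr=30.7178 cont=30.6289 V=30.7178[EX]; j=1 S=57.4158 intr=22.7642 cont=22.6753 V=22.7642[EX]; j=2 S=66.6482 intr=13.5318 cont=13.9150 V=13.9150[hold]; j=3 S=77.3653 intr=2.8147 cont=6.1850 V=6.1850[hold]
k=2: j=0 S=53.2908 intr=26.8892 cont=26.8003 V=26.8892[EX]; j=1 S=61.8600 intr=18.3200 cont=18.4182 V=18.4182[hold]; j=2 S=71.8071 intr=8.3729 cont=10.1253 V=10.1253[hold]
k=1: j=0 S=57.4158 intr=22.7642 cont=22.7233 V=22.7642[EX]; j=1 S=66.6482 intr=13.5318 cont=14.3486 V=14.3486[hold]
k=0: j=0 S=61.8600 intr=18.3200 cont=18.6300 V=18.6300[hold]

price = 18.6300
tree:
18.6300
22.7642 14.3486
26.8892 18.4182 10.1253
30.7178 22.7642 13.9150 6.1850
34.2713 26.8892 18.3200 9.3398 2.8998
37.5696 30.7178 22.7642 13.5318 4.9772 0.7339
40.6309 34.2713 26.8892 18.3200 8.3729 1.4372 0.0000
43.4722 37.5696 30.7178 22.7642 13.5318 2.8147 0.0000 0.0000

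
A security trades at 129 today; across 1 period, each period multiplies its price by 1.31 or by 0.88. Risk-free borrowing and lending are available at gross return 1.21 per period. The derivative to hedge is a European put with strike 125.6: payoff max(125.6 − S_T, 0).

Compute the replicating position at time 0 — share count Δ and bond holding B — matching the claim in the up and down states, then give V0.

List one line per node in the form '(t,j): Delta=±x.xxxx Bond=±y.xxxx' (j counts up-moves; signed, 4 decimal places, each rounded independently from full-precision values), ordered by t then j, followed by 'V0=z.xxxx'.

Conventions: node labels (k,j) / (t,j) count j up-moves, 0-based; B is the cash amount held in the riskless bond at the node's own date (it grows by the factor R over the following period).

(0,0): Delta=-0.2178 Bond=30.4148
V0=2.3217

Since d<R<u, set p* = (R−d)/(u−d) = 0.7674; price each node as the discounted p*-expectation of its children.
Expiry values: V(1,0)=12.0800, V(1,1)=0.0000
  t=0,j=0: stock 129.0000 → up 168.9900 (V=0.0000), down 113.5200 (V=12.0800). Price 2.3217; hedge Δ=-0.2178, bond B=30.4148.
As a check, the time-0 holding Δ(0,0)·S0 + B(0,0) comes to 2.3217 — exactly V0.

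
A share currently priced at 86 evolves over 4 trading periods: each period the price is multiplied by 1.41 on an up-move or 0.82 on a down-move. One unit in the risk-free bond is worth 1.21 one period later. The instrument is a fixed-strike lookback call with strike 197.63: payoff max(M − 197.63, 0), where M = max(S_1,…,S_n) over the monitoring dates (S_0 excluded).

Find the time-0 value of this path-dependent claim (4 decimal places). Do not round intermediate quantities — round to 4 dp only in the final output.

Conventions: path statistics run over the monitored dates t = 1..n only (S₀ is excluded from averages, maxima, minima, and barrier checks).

price = 14.6647

Set p* = 0.6610 (from d < R < u); the path-dependent value is the discounted p*-expectation over all price paths.
Enumerate all 2^4 = 16 price paths (U = up ×1.41, D = down ×0.82); each path with k up-moves has probability p*^k·(1−p*)^(4−k).
DDDD: M=70.5200, payoff=0.0000, prob=0.013204
UDDD: M=121.2600, payoff=0.0000, prob=0.025748
DUDD: M=99.4332, payoff=0.0000, prob=0.025748
UUDD: M=170.9766, payoff=0.0000, prob=0.050209
DDUD: M=81.5352, payoff=0.0000, prob=0.025748
UDUD: M=140.2008, payoff=0.0000, prob=0.050209
DUUD: M=140.2008, payoff=0.0000, prob=0.050209
UUUD: M=241.0770, payoff=43.4470, prob=0.097907
DDDU: M=70.5200, payoff=0.0000, prob=0.025748
UDDU: M=121.2600, payoff=0.0000, prob=0.050209
DUDU: M=114.9647, payoff=0.0000, prob=0.050209
UUDU: M=197.6831, payoff=0.0531, prob=0.097907
DDUU: M=114.9647, payoff=0.0000, prob=0.050209
UDUU: M=197.6831, payoff=0.0531, prob=0.097907
DUUU: M=197.6831, payoff=0.0531, prob=0.097907
UUUU: M=339.9186, payoff=142.2886, prob=0.190920
Price = Σ prob·payoff / R^4 = 31.435066 / 2.143589 = 14.6647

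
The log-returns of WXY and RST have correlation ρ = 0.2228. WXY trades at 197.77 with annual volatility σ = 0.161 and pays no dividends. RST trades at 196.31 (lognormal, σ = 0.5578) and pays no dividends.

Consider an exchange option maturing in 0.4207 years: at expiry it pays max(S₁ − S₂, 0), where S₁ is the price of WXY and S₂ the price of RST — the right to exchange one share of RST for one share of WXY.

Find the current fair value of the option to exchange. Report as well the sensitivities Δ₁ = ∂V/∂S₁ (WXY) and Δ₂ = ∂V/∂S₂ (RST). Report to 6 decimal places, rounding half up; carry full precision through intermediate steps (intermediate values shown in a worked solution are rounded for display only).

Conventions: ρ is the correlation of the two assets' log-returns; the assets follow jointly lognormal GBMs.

σ_eff = √(σ₁² + σ₂² − 2ρσ₁σ₂) = √(0.161² + 0.5578² − 2·0.2228·0.161·0.5578) = 0.545018
d₁ = (ln(S₁/S₂) + (q₂ − q₁ + σ_eff²/2)T) / (σ_eff√T) = (ln(197.77/196.31) + (0.0 − 0.0 + 0.148522)·0.4207) / 0.353506 = 0.197714
d₂ = d₁ − σ_eff√T = 0.197714 − 0.353506 = -0.155792
N(d₁) = 0.578365,  N(d₂) = 0.438098
V = S₁·e^{−q₁T}·N(d₁) − S₂·e^{−q₂T}·N(d₂) = 114.383334 − 86.003078 = 28.380255
Key observation: the rate r is irrelevant here: denominating values in RST turns the exchange into a ratio option on S₁/S₂, and discounting at r drops out.
Δ₁ = e^{−q₁T}·N(d₁) = 0.578365;  Δ₂ = −e^{−q₂T}·N(d₂) = -0.438098

exchange price = 28.380255
Δ1 = 0.578365
Δ2 = -0.438098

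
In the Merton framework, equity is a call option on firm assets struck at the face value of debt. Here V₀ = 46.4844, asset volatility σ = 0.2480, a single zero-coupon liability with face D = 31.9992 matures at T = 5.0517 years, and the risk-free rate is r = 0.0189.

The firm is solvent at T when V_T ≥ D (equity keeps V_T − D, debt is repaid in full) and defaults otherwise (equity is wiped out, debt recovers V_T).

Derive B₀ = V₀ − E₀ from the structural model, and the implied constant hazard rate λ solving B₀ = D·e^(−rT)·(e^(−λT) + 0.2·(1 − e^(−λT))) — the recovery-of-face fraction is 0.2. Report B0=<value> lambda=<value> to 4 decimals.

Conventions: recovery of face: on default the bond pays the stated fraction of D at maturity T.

Apply the equity-as-call identities (strike 31.9992, horizon 5.0517 years):
d₁ = [ln(V₀/D) + (r + σ²/2)T] / (σ√T)
   = [ln(46.4844/31.9992) + (0.0189 + 0.5·0.2480²)·5.0517] / (0.2480·√5.0517)
   = [0.373406 + 0.250827] / 0.557404 = 1.119892
d₂ = d₁ − σ√T = 1.119892 − 0.557404 = 0.562488
N(d₁) = 0.868620,  N(d₂) = 0.713108,  e^(−rT) = 0.908939
E₀ = V₀·N(d₁) − D·e^(−rT)·N(d₂)
   = 46.4844·0.868620 − 31.9992·0.908939·0.713108 = 19.636305
B₀ = V₀ − E₀ = 46.4844 − 19.636305 = 26.848095
e^(−λT) = (B₀·e^(rT)/D − 0.2)/(1 − 0.2) = (26.8481·1.100184/31.9992 − 0.2)/0.8 = 0.90385076
λ = −ln(0.90385076)/5.0517 = 0.020011

B0=26.8481 lambda=0.0200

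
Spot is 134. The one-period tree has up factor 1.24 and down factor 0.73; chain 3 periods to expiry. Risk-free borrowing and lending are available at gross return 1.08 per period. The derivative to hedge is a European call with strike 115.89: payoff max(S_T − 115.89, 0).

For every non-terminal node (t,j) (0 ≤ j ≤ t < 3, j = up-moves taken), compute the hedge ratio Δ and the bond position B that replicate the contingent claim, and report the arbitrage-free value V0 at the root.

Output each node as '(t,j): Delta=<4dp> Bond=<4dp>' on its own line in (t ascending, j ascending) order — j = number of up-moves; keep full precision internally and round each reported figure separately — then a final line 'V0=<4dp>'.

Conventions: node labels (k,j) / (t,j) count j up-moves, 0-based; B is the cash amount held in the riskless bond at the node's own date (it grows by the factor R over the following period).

Arbitrage-free pricing uses the up-move probability p* = (R−d)/(u−d) = 0.6863, discounting each step at R = 1.08.
At maturity the claim pays: V(3,0)=0.0000, V(3,1)=0.0000, V(3,2)=34.5180, V(3,3)=139.5976
Node (2,0) S=71.4086: V=(p*·0.0000+(1−p*)·0.0000)/1.08=0.0000; Δ=(0.0000−0.0000)/(88.5467−52.1283)=0.0000; B=V−Δ·S=0.0000
Node (2,1) S=121.2968: V=(p*·34.5180+(1−p*)·0.0000)/1.08=21.9341; Δ=(34.5180−0.0000)/(150.4080−88.5467)=0.5580; B=V−Δ·S=-45.7483
Node (2,2) S=206.0384: V=(p*·139.5976+(1−p*)·34.5180)/1.08=98.7328; Δ=(139.5976−34.5180)/(255.4876−150.4080)=1.0000; B=V−Δ·S=-107.3056
Node (1,0) S=97.8200: V=(p*·21.9341+(1−p*)·0.0000)/1.08=13.9378; Δ=(21.9341−0.0000)/(121.2968−71.4086)=0.4397; B=V−Δ·S=-29.0703
Node (1,1) S=166.1600: V=(p*·98.7328+(1−p*)·21.9341)/1.08=69.1103; Δ=(98.7328−21.9341)/(206.0384−121.2968)=0.9063; B=V−Δ·S=-81.4754
Node (0,0) S=134.0000: V=(p*·69.1103+(1−p*)·13.9378)/1.08=47.9641; Δ=(69.1103−13.9378)/(166.1600−97.8200)=0.8073; B=V−Δ·S=-60.2172
Check: Δ(0,0)·S0 + B(0,0) = 47.9641 = V0.

(0,0): Delta=0.8073 Bond=-60.2172
(1,0): Delta=0.4397 Bond=-29.0703
(1,1): Delta=0.9063 Bond=-81.4754
(2,0): Delta=0.0000 Bond=0.0000
(2,1): Delta=0.5580 Bond=-45.7483
(2,2): Delta=1.0000 Bond=-107.3056
V0=47.9641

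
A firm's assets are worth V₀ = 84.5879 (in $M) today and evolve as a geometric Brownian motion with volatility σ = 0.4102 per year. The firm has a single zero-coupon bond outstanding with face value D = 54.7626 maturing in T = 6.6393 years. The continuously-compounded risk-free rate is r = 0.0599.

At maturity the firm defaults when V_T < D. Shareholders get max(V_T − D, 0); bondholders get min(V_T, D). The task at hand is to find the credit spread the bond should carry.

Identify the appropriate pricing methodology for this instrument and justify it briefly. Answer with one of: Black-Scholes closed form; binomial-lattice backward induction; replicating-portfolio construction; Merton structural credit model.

Key observation: with the firm-asset dynamics (V₀ = 84.5879) and a single zero-coupon liability of face 54.7626 given, debt value, spread, and default probability all derive from the option view of the balance sheet.

framework: Merton structural credit model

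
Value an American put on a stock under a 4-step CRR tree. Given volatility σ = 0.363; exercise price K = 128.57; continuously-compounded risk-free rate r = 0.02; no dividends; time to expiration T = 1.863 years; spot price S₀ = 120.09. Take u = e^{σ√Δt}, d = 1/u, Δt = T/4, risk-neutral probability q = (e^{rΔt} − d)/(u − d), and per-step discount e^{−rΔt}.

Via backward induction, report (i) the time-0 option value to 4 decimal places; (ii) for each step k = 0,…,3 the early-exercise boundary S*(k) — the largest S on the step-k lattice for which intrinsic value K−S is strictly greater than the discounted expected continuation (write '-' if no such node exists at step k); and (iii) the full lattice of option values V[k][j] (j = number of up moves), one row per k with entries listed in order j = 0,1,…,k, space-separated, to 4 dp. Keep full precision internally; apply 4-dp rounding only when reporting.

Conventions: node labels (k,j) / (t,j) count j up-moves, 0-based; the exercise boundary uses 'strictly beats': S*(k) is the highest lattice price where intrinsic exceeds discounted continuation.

price = 26.6651
boundary = - - 73.1693 93.7385
tree:
26.6651
39.2189 12.2996
55.4007 20.8010 2.4535
71.4563 34.8315 4.5613 0.0000
83.9888 55.4007 8.4800 0.0000 0.0000

Δt=0.46575  u=1.28112  d=0.78057  q=0.45708  discount=0.99073
step 4 (expiry): payoffs max(K−S,0) = 83.9888 55.4007 8.4800 0.0000 0.0000
step 3: (k=3,j=0): S=57.1137, K−S=71.4563, hold=70.2642 ⇒ V=71.4563 exercise | (k=3,j=1): S=93.7385, K−S=34.8315, hold=33.6394 ⇒ V=34.8315 exercise | (k=3,j=2): S=153.8494, K−S=0.0000, hold=4.5613 ⇒ V=4.5613 continue | (k=3,j=3): S=252.5070, K−S=0.0000, hold=0.0000 ⇒ V=0.0000 continue  boundary S*=93.7385
step 2: (k=2,j=0): S=73.1693, K−S=55.4007, hold=54.2086 ⇒ V=55.4007 exercise | (k=2,j=1): S=120.0900, K−S=8.4800, hold=20.8010 ⇒ V=20.8010 continue | (k=2,j=2): S=197.0991, K−S=0.0000, hold=2.4535 ⇒ V=2.4535 continue  boundary S*=73.1693
step 1: (k=1,j=0): S=93.7385, K−S=34.8315, hold=39.2189 ⇒ V=39.2189 continue | (k=1,j=1): S=153.8494, K−S=0.0000, hold=12.2996 ⇒ V=12.2996 continue  boundary S*=-
step 0: (k=0,j=0): S=120.0900, K−S=8.4800, hold=26.6651 ⇒ V=26.6651 continue  boundary S*=-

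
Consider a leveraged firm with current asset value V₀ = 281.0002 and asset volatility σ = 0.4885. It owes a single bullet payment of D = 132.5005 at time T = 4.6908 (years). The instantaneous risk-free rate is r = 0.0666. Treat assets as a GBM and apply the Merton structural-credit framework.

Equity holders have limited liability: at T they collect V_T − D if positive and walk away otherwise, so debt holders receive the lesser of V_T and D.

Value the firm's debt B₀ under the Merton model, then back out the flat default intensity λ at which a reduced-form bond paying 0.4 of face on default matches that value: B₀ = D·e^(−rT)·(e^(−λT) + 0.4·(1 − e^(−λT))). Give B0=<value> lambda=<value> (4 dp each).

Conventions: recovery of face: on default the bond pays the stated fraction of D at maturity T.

B0=83.7786 lambda=0.0547

With assets at 281.0002 and a single debt payment of 132.5005 at 4.6908 years:
d₁ = [ln(V₀/D) + (r + σ²/2)T] / (σ√T)
   = [ln(281.0002/132.5005) + (0.0666 + 0.5·0.4885²)·4.6908] / (0.4885·√4.6908)
   = [0.751769 + 0.872095] / 1.058006 = 1.534835
d₂ = d₁ − σ√T = 1.534835 − 1.058006 = 0.476829
N(d₁) = 0.937588,  N(d₂) = 0.683258,  e^(−rT) = 0.731683
E₀ = V₀·N(d₁) − D·e^(−rT)·N(d₂)
   = 281.0002·0.937588 − 132.5005·0.731683·0.683258 = 197.221563
B₀ = V₀ − E₀ = 281.0002 − 197.221563 = 83.778637
e^(−λT) = (B₀·e^(rT)/D − 0.4)/(1 − 0.4) = (83.7786·1.366711/132.5005 − 0.4)/0.6 = 0.77359396
λ = −ln(0.77359396)/4.6908 = 0.054726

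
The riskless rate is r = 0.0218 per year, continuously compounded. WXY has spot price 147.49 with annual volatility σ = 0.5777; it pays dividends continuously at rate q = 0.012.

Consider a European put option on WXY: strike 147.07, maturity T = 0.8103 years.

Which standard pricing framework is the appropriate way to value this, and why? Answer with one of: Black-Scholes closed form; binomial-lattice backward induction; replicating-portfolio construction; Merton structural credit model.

Key observation: the strike-147.07 put on WXY is European-exercise on a continuously-modelled lognormal underlying, so its value is a single closed-form evaluation.

framework: Black-Scholes closed form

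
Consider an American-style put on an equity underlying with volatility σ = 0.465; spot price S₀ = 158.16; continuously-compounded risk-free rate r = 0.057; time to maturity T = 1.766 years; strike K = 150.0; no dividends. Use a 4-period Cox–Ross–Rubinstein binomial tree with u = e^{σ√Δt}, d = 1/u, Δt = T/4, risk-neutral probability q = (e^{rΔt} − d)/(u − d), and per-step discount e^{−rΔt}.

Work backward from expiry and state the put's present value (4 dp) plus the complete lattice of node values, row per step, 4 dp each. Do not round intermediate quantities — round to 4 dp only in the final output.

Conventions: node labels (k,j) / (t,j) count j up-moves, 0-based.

price = 26.0664
tree:
26.0664
41.8548 9.2569
64.7435 17.7091 0.0000
87.4045 33.8787 0.0000 0.0000
104.0423 64.7435 0.0000 0.0000 0.0000

Δt=0.44150  u=1.36202  d=0.73420  q=0.46396  discount=0.97515
step 4 (expiry): payoffs max(K−S,0) = 104.0423 64.7435 0.0000 0.0000 0.0000
k=3: (k=3,j=0): S=62.5955, K−S=87.4045, hold=83.6768 ⇒ V=87.4045 exercise | (k=3,j=1): S=116.1213, K−S=33.8787, hold=33.8427 ⇒ V=33.8787 exercise | (k=3,j=2): S=215.4176, K−S=0.0000, hold=0.0000 ⇒ V=0.0000 continue | (k=3,j=3): S=399.6229, K−S=0.0000, hold=0.0000 ⇒ V=0.0000 continue
k=2: (k=2,j=0): S=85.2565, K−S=64.7435, hold=61.0158 ⇒ V=64.7435 exercise | (k=2,j=1): S=158.1600, K−S=0.0000, hold=17.7091 ⇒ V=17.7091 continue | (k=2,j=2): S=293.4039, K−S=0.0000, hold=0.0000 ⇒ V=0.0000 continue
k=1: (k=1,j=0): S=116.1213, K−S=33.8787, hold=41.8548 ⇒ V=41.8548 continue | (k=1,j=1): S=215.4176, K−S=0.0000, hold=9.2569 ⇒ V=9.2569 continue
k=0: (k=0,j=0): S=158.1600, K−S=0.0000, hold=26.0664 ⇒ V=26.0664 continue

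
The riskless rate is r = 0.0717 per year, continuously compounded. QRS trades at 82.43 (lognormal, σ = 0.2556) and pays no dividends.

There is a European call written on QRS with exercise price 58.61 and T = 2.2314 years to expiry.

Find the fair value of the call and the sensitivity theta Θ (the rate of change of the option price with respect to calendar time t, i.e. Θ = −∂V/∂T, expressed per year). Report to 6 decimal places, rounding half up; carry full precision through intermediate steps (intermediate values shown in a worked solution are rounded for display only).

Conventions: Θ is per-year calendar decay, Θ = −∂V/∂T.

price = 33.558391
Θ = -4.020726

σ√T = 0.2556·√2.2314 = 0.381812
d₁ = (ln(S/K) + (r+σ²/2)T) / (σ√T) = (ln(82.43/58.61) + (0.0717+0.2556²/2)·2.2314) / 0.381812 = (0.341044 + 0.232882) / 0.381812 = 1.503163
d₂ = d₁ − σ√T = 1.503163 − 0.381812 = 1.121351
e^{−rT} = 0.852151
N(d₁) = 0.933602,  N(d₂) = 0.868931
Call price V = S·N(d₁) − K·e^{−rT}·N(d₂) = 76.956772 − 43.398381 = 33.558391
φ(d₁) = (1/√(2π))·e^{−d₁²/2} = 0.128904
Θ = −S·φ(d₁)·σ/(2√T) − r·K·e^{−rT}·N(d₂) = −0.909062 − 3.111664 = -4.020726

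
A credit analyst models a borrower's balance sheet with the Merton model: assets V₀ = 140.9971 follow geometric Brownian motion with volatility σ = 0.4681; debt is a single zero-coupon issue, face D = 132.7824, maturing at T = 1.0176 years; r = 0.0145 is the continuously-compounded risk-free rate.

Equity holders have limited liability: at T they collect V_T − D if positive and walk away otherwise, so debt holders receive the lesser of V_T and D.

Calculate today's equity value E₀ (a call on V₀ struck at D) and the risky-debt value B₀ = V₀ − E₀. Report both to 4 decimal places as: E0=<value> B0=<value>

With assets at 140.9971 and a single debt payment of 132.7824 at 1.0176 years:
d₁ = [ln(V₀/D) + (r + σ²/2)T] / (σ√T)
   = [ln(140.9971/132.7824) + (0.0145 + 0.5·0.4681²)·1.0176] / (0.4681·√1.0176)
   = [0.060028 + 0.126242] / 0.472201 = 0.394471
d₂ = d₁ − σ√T = 0.394471 − 0.472201 = -0.077730
N(d₁) = 0.653383,  N(d₂) = 0.469021,  e^(−rT) = 0.985353
E₀ = V₀·N(d₁) − D·e^(−rT)·N(d₂)
   = 140.9971·0.653383 − 132.7824·0.985353·0.469021 = 30.759557
B₀ = V₀ − E₀ = 140.9971 − 30.759557 = 110.237543

E0=30.7596 B0=110.2375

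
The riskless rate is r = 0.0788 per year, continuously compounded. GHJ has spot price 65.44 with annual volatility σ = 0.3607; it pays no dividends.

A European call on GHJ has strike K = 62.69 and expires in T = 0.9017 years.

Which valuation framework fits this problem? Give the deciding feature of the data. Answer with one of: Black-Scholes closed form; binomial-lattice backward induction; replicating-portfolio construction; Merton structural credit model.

framework: Black-Scholes closed form

Key observation: a European-exercise option on GHJ struck at 62.69 — a GBM underlying with constant parameters — admits an analytic price: the data contain no early exercise, no discrete tree, no debt structure.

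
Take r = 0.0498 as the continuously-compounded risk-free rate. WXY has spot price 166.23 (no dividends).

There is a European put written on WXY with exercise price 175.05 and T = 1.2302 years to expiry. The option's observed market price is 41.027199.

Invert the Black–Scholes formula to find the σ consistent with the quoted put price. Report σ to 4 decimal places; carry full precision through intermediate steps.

At σ = 0.5811 the Black–Scholes value reproduces the quote:
σ√T = 0.5811·√1.2302 = 0.644523
d₁ = (ln(S/K) + (r+σ²/2)T) / (σ√T) = (ln(166.23/175.05) + (0.0498+0.5811²/2)·1.2302) / 0.644523 = (-0.051699 + 0.268969) / 0.644523 = 0.337102
d₂ = d₁ − σ√T = 0.337102 − 0.644523 = -0.307422
e^{−rT} = 0.940575
N(−d₁) = 0.368020,  N(−d₂) = 0.620739
V = K·e^{−rT}·N(−d₂) − S·N(−d₁) = 102.203185 − 61.175986 = 41.027199 (the quoted price), and the Black–Scholes price is strictly increasing in σ, so σ is unique

sigma = 0.5811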